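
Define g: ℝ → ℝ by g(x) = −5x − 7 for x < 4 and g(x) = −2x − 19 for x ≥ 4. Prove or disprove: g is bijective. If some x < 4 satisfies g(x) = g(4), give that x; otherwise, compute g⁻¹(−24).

17/5

Both pieces are strictly decreasing (slopes −5 and −2), so each is injective on its own interval.
The left piece maps (−∞, 4) onto (−27, ∞); the right piece maps [4, ∞) onto (−∞, −27].
Since −27 = −27, the images partition ℝ: g is injective and surjective, hence bijective.
Because the two images are disjoint, no x < 4 has g(x) = g(4), so we compute g⁻¹(−24): −24 lies in (−27, ∞), so solve −5x − 7 = −24: x = (−24 + 7)/(−5) = 17/5.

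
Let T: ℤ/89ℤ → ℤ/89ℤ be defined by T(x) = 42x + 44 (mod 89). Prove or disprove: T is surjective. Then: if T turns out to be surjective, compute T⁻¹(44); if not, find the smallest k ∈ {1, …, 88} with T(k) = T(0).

0

Since gcd(42, 89) = 1, 42 is invertible modulo 89. Euclid's algorithm: 89 = 2·42 + 5, 42 = 8·5 + 2, 5 = 2·2 + 1; back-substituting gives 1 = 53·42 − 25·89, so 42⁻¹ ≡ 53 (mod 89).
Then y ↦ 53(y − 44) is a two-sided inverse to T, so every y ∈ ℤ/89ℤ has a preimage.
Therefore T is surjective.
Since T is surjective, we find T⁻¹(44): we need 42x ≡ 44 − 44 ≡ 0 (mod 89). Using 42⁻¹ = 53: x ≡ 53·0 = 0, so x = 0.
Check: T(0) = 42·0 + 44 = 44 ≡ 44 (mod 89).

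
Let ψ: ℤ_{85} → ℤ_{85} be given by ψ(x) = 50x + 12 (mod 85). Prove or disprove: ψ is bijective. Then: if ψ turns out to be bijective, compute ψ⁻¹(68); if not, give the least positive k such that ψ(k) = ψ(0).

We have gcd(50, 85) = 5 > 1. Taking s = 0 and t = 17: ψ(0) = 12 and ψ(17) = 50·17 + 12 = 862 ≡ 12 (mod 85).
So ψ(0) = ψ(17) while 0 ≠ 17, so ψ is not injective, hence not bijective.
Since ψ is not bijective, we find the least positive k with ψ(k) = ψ(0): this means 50k ≡ 0 (mod 85), i.e. 85 ∣ 50k. Since gcd(50, 85) = 5, dividing through by 5 this holds exactly when 17 ∣ 10k, and as gcd(10, 17) = 1, exactly when 17 ∣ k.
The smallest positive such k is 17.

17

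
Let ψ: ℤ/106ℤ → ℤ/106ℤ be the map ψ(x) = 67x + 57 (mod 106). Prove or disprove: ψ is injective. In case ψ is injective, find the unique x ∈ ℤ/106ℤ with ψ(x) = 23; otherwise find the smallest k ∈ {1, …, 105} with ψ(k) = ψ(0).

Recall: ψ is injective if ψ(x_1) = ψ(x_2) implies x_1 = x_2.
If ψ(x_1) = ψ(x_2), then 67x_1 ≡ 67x_2 (mod 106). Because gcd(67, 106) = 1, we may cancel 67 to get x_1 ≡ x_2 (mod 106).
So ψ is injective.
We now compute 67⁻¹ mod 106 explicitly. Euclid's algorithm: 106 = 1·67 + 39, 67 = 1·39 + 28, 39 = 1·28 + 11, 28 = 2·11 + 6, 11 = 1·6 + 5, 6 = 1·5 + 1; back-substituting gives 1 = 19·67 − 12·106, so 67⁻¹ ≡ 19 (mod 106).
Since ψ is injective, we compute ψ⁻¹(23): solve 67x + 57 ≡ 23 (mod 106), i.e. 67x ≡ 72 (mod 106).
Multiplying by 67⁻¹ = 19 gives x ≡ 19·72 = 1368 = 12·106 + 96 ≡ 96 (mod 106).
Check: ψ(96) = 67·96 + 57 = 6489 = 61·106 + 23 ≡ 23 (mod 106).

96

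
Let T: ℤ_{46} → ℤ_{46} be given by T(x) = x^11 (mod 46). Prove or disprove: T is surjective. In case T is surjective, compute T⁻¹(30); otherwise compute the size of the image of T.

T(1) = 1^11 = 1.
T(3): Repeated squaring mod 46: 3^1 ≡ 3, 3^2 ≡ 3² = 9, 3^4 ≡ 9² = 81 ≡ 35, 3^8 ≡ 35² = 1225 ≡ 29. Since 11 = 8 + 2 + 1, 3^11 ≡ 29·9·3: 29·9 = 261 ≡ 31, then 31·3 = 93 ≡ 1. So 3^11 ≡ 1 (mod 46).
So T(1) = T(3) = 1 while 1 ≠ 3, hence T is not injective.
A non-injective map from the 46-element set ℤ_{46} to itself takes at most 45 distinct values, so it cannot be surjective. Thus T is not surjective.
Since T is not surjective, we determine |image(T)|. Computing x^11 mod 46 for each x (by repeated squaring, reducing mod 46 at every step), the values T(0), T(1), …, T(45) are: 0, 1, 24, 1, 24, 45, 24, 45, 24, 1, 22, 45, 24, 1, 22, 45, 24, 45, 24, 45, 22, 45, 22, 23, 24, 1, 24, 1, 22, 1, 22, 1, 24, 45, 22, 1, 24, 45, 22, 1, 22, 1, 22, 45, 22, 45.
The distinct values are {0, 1, 22, 23, 24, 45}; there are 6 of them.

6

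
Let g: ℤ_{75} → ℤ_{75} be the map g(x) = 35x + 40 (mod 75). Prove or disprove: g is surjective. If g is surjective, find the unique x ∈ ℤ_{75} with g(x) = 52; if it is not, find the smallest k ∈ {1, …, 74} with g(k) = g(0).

By definition, surjectivity means every element of the codomain has a preimage under g.
Since gcd(35, 75) = 5, we have 35x ≡ 0 (mod 5) for all x, so g(x) ≡ 0 (mod 5).
But 1 ≢ 0 (mod 5), so 1 ∈ ℤ_{75} has no preimage. Therefore g is not surjective.
Since g is not surjective, we find the least positive k with g(k) = g(0): this means 35k ≡ 0 (mod 75), i.e. 75 ∣ 35k. Since gcd(35, 75) = 5, dividing through by 5 this holds exactly when 15 ∣ 7k, and as gcd(7, 15) = 1, exactly when 15 ∣ k.
The smallest positive such k is 15.

15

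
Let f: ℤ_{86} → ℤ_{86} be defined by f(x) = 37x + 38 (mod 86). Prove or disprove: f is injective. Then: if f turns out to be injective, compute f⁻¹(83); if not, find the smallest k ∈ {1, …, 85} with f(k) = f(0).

By definition, injectivity means: for all a, b in the domain, f(a) = f(b) implies a = b.
Suppose f(a) = f(b) in ℤ_{86}. Then 37a + 38 ≡ 37b + 38 (mod 86), hence 37(a − b) ≡ 0 (mod 86).
Since gcd(37, 86) = 1, 37 is invertible modulo 86, thus a − b ≡ 0 (mod 86), i.e. a = b.
Hence f is injective.
We now compute 37⁻¹ mod 86 explicitly. Euclid's algorithm: 86 = 2·37 + 12, 37 = 3·12 + 1; back-substituting gives 1 = 7·37 − 3·86, so 37⁻¹ ≡ 7 (mod 86).
Since f is injective, we find f⁻¹(83): we need 37x ≡ 83 − 38 ≡ 45 (mod 86). Using 37⁻¹ = 7: x ≡ 7·45 = 315 = 3·86 + 57, so x = 57.
Check: f(57) = 37·57 + 38 = 2147 = 24·86 + 83 ≡ 83 (mod 86).

57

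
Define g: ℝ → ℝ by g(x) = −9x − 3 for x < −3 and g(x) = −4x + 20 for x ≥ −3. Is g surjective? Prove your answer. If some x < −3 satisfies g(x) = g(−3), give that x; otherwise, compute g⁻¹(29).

-35/9

Both pieces are strictly decreasing (slopes −9 and −4), so each is injective on its own interval.
The left piece maps (−∞, −3) onto (24, ∞); the right piece maps [−3, ∞) onto (−∞, 32].
The union (24, ∞) ∪ (−∞, 32] covers ℝ, so g is surjective.
For the follow-up: the images overlap, so an x < −3 with g(x) = g(−3) exists. g(−3) = 32; solving −9x − 3 = 32 for x < −3 gives x = (32 + 3)/(−9) = −35/9.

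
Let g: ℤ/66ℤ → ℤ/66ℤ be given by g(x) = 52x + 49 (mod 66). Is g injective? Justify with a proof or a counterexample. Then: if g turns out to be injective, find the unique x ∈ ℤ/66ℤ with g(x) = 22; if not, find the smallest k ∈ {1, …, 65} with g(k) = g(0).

33

Recall that g is injective if g(u) = g(v) implies u = v.
We have gcd(52, 66) = 2 > 1. Taking u = 0 and v = 33: g(0) = 49 and g(33) = 52·33 + 49 = 1765 ≡ 49 (mod 66).
So g(0) = g(33) while 0 ≠ 33, so g is not injective.
Since g is not injective, we find the least positive k with g(k) = g(0): this means 52k ≡ 0 (mod 66), i.e. 66 ∣ 52k. Since gcd(52, 66) = 2, dividing through by 2 this holds exactly when 33 ∣ 26k, and as gcd(26, 33) = 1, exactly when 33 ∣ k.
The smallest positive such k is 33.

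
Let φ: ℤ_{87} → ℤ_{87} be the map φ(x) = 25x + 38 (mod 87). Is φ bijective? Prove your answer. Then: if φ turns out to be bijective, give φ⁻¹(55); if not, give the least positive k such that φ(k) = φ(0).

32

Suppose φ(a) = φ(b) in ℤ_{87}. Then 25a + 38 ≡ 25b + 38 (mod 87), so 25(a − b) ≡ 0 (mod 87).
Since gcd(25, 87) = 1, 25 is invertible modulo 87, hence a − b ≡ 0 (mod 87), i.e. a = b.
We now compute 25⁻¹ mod 87 explicitly. Euclid's algorithm: 87 = 3·25 + 12, 25 = 2·12 + 1; back-substituting gives 1 = 7·25 − 2·87, so 25⁻¹ ≡ 7 (mod 87).
For any y ∈ ℤ_{87}, x = 7(y − 38) mod 87 satisfies φ(x) = 25·7(y − 38) + 38 ≡ y (since 25·7 ≡ 1 mod 87). So every y has a preimage.
So φ is bijective.
Since φ is bijective, we find φ⁻¹(55): we need 25x ≡ 55 − 38 ≡ 17 (mod 87). Using 25⁻¹ = 7: x ≡ 7·17 = 119 = 1·87 + 32, so x = 32.
Check: φ(32) = 25·32 + 38 = 838 = 9·87 + 55 ≡ 55 (mod 87).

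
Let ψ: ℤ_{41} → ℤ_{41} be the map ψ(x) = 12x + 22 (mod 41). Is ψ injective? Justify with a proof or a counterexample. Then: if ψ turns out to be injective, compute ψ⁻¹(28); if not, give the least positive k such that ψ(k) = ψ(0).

21

If ψ(a) = ψ(b), then 12a ≡ 12b (mod 41). Because gcd(12, 41) = 1, we may cancel 12 to get a ≡ b (mod 41).
Thus ψ is injective.
We now compute 12⁻¹ mod 41 explicitly. Euclid's algorithm: 41 = 3·12 + 5, 12 = 2·5 + 2, 5 = 2·2 + 1; back-substituting gives 1 = 24·12 − 7·41, so 12⁻¹ ≡ 24 (mod 41).
Since ψ is injective, we find ψ⁻¹(28): we need 12x ≡ 28 − 22 ≡ 6 (mod 41). Using 12⁻¹ = 24: x ≡ 24·6 = 144 = 3·41 + 21, so x = 21.
Check: ψ(21) = 12·21 + 22 = 274 = 6·41 + 28 ≡ 28 (mod 41).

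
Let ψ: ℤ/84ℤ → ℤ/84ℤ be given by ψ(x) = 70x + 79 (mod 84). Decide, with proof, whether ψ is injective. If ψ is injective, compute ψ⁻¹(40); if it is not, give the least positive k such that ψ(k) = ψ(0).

We have gcd(70, 84) = 14 > 1. Taking x_1 = 0 and x_2 = 6: ψ(0) = 79 and ψ(6) = 70·6 + 79 = 499 ≡ 79 (mod 84).
So ψ(0) = ψ(6) while 0 ≠ 6, hence ψ is not injective.
Since ψ is not injective, we find the least positive k with ψ(k) = ψ(0): this means 70k ≡ 0 (mod 84), i.e. 84 ∣ 70k. Since gcd(70, 84) = 14, dividing through by 14 this holds exactly when 6 ∣ 5k, and as gcd(5, 6) = 1, exactly when 6 ∣ k.
The smallest positive such k is 6.

6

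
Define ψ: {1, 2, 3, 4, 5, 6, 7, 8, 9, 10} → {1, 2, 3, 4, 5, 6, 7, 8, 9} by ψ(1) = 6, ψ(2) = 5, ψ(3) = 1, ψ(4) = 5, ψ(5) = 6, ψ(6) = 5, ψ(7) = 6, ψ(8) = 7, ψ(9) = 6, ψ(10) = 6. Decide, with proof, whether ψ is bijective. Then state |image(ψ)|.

4

ψ(2) = 5 = ψ(4) with 2 ≠ 4, so ψ is not injective, hence not bijective.
The image of ψ is {1, 5, 6, 7}, which has 4 elements.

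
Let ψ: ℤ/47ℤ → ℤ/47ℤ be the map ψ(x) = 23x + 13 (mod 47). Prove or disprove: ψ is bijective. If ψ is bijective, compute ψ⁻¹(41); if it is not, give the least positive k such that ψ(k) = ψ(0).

38

If ψ(a) = ψ(b), then 23a ≡ 23b (mod 47). Because gcd(23, 47) = 1, we may cancel 23 to get a ≡ b (mod 47).
We now compute 23⁻¹ mod 47 explicitly. Euclid's algorithm: 47 = 2·23 + 1; back-substituting gives 1 = 45·23 − 22·47, so 23⁻¹ ≡ 45 (mod 47).
For any y ∈ ℤ/47ℤ, x = 45(y − 13) mod 47 satisfies ψ(x) = 23·45(y − 13) + 13 ≡ y (since 23·45 ≡ 1 mod 47). So every y has a preimage.
Hence ψ is bijective.
Since ψ is bijective, we find ψ⁻¹(41): we need 23x ≡ 41 − 13 ≡ 28 (mod 47). Using 23⁻¹ = 45: x ≡ 45·28 = 1260 = 26·47 + 38, so x = 38.
Check: ψ(38) = 23·38 + 13 = 887 = 18·47 + 41 ≡ 41 (mod 47).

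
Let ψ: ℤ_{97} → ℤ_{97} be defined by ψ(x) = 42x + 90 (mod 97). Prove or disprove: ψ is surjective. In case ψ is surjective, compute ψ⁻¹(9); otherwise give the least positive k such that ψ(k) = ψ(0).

By definition, surjectivity means every element of the codomain has a preimage under ψ.
Since gcd(42, 97) = 1, 42 is invertible modulo 97. Euclid's algorithm: 97 = 2·42 + 13, 42 = 3·13 + 3, 13 = 4·3 + 1; back-substituting gives 1 = 67·42 − 29·97, so 42⁻¹ ≡ 67 (mod 97).
Then y ↦ 67(y − 90) is a two-sided inverse to ψ, so every y ∈ ℤ_{97} has a preimage.
So ψ is surjective.
Since ψ is surjective, we compute ψ⁻¹(9): solve 42x + 90 ≡ 9 (mod 97), i.e. 42x ≡ 16 (mod 97).
Multiplying by 42⁻¹ = 67 gives x ≡ 67·16 = 1072 = 11·97 + 5 ≡ 5 (mod 97).
Check: ψ(5) = 42·5 + 90 = 300 = 3·97 + 9 ≡ 9 (mod 97).

5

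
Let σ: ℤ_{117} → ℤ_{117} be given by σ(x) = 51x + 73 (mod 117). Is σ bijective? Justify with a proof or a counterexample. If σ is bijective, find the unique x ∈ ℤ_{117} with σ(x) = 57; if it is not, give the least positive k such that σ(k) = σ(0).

39

We have gcd(51, 117) = 3 > 1. Taking x_1 = 0 and x_2 = 39: σ(0) = 73 and σ(39) = 51·39 + 73 = 2062 ≡ 73 (mod 117).
So σ(0) = σ(39) while 0 ≠ 39, so σ is not injective, hence not bijective.
Since σ is not bijective, we find the least positive k with σ(k) = σ(0): this means 51k ≡ 0 (mod 117), i.e. 117 ∣ 51k. Since gcd(51, 117) = 3, dividing through by 3 this holds exactly when 39 ∣ 17k, and as gcd(17, 39) = 1, exactly when 39 ∣ k.
The smallest positive such k is 39.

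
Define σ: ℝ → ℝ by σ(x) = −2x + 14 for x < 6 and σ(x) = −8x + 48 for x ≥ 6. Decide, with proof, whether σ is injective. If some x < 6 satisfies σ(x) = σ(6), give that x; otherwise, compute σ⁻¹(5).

Both pieces are strictly decreasing (slopes −2 and −8), so each is injective on its own interval.
The left piece maps (−∞, 6) onto (2, ∞); the right piece maps [6, ∞) onto (−∞, 0].
These images are disjoint, so no value is attained by both pieces. So σ is injective.
Because the two images are disjoint, no x < 6 has σ(x) = σ(6), so we compute σ⁻¹(5): 5 lies in (2, ∞), so solve −2x + 14 = 5: x = (5 − 14)/(−2) = 9/2.

9/2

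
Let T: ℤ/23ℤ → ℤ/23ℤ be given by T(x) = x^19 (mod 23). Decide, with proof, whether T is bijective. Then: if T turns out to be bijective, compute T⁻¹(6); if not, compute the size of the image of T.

Since 23 is prime, the nonzero elements of ℤ/23ℤ form a cyclic group of order 22.
As gcd(19, 22) = 1, raising to the 19th power is a bijection on this group: if s^19 ≡ t^19 then (st^{−1})^19 = 1, and the only element of order dividing gcd(19, 22) = 1 is 1, so s = t.
With T(0) = 0 this makes T injective on all of ℤ/23ℤ, hence bijective (finite equal-size domain and codomain). In particular T is bijective.
Since T is bijective, we find the preimage of 6. The inverse of x ↦ x^19 on (ℤ/23ℤ)^× is x ↦ x^7, because 19·7 = 133 = 6·22 + 1 ≡ 1 (mod 22) and x^{22} = 1 for x ≠ 0 (Fermat). So T⁻¹(6) = 6^7 mod 23.
Repeated squaring mod 23: 6^1 ≡ 6, 6^2 ≡ 6² = 36 ≡ 13, 6^4 ≡ 13² = 169 ≡ 8. Since 7 = 4 + 2 + 1, 6^7 ≡ 8·13·6: 8·13 = 104 ≡ 12, then 12·6 = 72 ≡ 3. So 6^7 ≡ 3 (mod 23).
Hence T⁻¹(6) = 3.

3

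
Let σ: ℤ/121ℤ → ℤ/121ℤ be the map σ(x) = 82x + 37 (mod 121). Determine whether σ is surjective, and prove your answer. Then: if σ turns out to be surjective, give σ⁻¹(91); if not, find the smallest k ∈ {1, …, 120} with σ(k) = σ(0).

Since gcd(82, 121) = 1, 82 is invertible modulo 121. Euclid's algorithm: 121 = 1·82 + 39, 82 = 2·39 + 4, 39 = 9·4 + 3, 4 = 1·3 + 1; back-substituting gives 1 = 31·82 − 21·121, so 82⁻¹ ≡ 31 (mod 121).
For any y ∈ ℤ/121ℤ, x = 31(y − 37) mod 121 satisfies σ(x) = 82·31(y − 37) + 37 ≡ y (since 82·31 ≡ 1 mod 121). So every y has a preimage.
Therefore σ is surjective.
Since σ is surjective, we find σ⁻¹(91): we need 82x ≡ 91 − 37 ≡ 54 (mod 121). Using 82⁻¹ = 31: x ≡ 31·54 = 1674 = 13·121 + 101, so x = 101.
Check: σ(101) = 82·101 + 37 = 8319 = 68·121 + 91 ≡ 91 (mod 121).

101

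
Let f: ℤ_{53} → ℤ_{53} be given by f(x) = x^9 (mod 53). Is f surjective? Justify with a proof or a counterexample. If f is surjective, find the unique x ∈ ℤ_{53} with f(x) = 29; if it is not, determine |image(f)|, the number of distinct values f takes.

9

Since 53 is prime, the nonzero elements of ℤ_{53} form a cyclic group of order 52.
As gcd(9, 52) = 1, raising to the 9th power is a bijection on this group: if u^9 ≡ v^9 then (uv^{−1})^9 = 1, and the only element of order dividing gcd(9, 52) = 1 is 1, so u = v.
With f(0) = 0 this makes f injective on all of ℤ_{53}, hence bijective (finite equal-size domain and codomain). In particular f is surjective.
Since f is surjective, we find the preimage of 29. The inverse of x ↦ x^9 on (ℤ_{53})^× is x ↦ x^29, because 9·29 = 261 = 5·52 + 1 ≡ 1 (mod 52) and x^{52} = 1 for x ≠ 0 (Fermat). So f⁻¹(29) = 29^29 mod 53.
Repeated squaring mod 53: 29^1 ≡ 29, 29^2 ≡ 29² = 841 ≡ 46, 29^4 ≡ 46² = 2116 ≡ 49, 29^8 ≡ 49² = 2401 ≡ 16, 29^16 ≡ 16² = 256 ≡ 44. Since 29 = 16 + 8 + 4 + 1, 29^29 ≡ 44·16·49·29: 44·16 = 704 ≡ 15, then 15·49 = 735 ≡ 46, then 46·29 = 1334 ≡ 9. So 29^29 ≡ 9 (mod 53).
Hence f⁻¹(29) = 9.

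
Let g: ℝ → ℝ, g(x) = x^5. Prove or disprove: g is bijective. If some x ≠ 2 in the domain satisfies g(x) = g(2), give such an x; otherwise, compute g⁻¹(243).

3

On ℝ, x ↦ x^5 is strictly increasing (injective) and for any y ∈ ℝ the 5th root y^{1/5} lies in ℝ (surjective). So g is bijective.
Since x ↦ x^5 is strictly increasing on ℝ, it is injective there, so no x ≠ 2 in the domain has g(x) = g(2). We therefore compute g⁻¹(243) = 243^{1/5} = 3 (indeed 3^5 = 243).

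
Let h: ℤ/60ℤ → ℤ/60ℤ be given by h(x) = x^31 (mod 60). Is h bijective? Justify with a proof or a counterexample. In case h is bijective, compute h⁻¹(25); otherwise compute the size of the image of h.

45

h(0) = 0^31 = 0.
h(30): Repeated squaring mod 60: 30^1 ≡ 30, 30^2 ≡ 30² = 900 ≡ 0, 30^4 ≡ 0² = 0, 30^8 ≡ 0² = 0, 30^16 ≡ 0² = 0. Since 31 = 16 + 8 + 4 + 2 + 1, 30^31 ≡ 0·0·0·0·30: 0·0 = 0, then 0·0 = 0, then 0·0 = 0, then 0·30 = 0. So 30^31 ≡ 0 (mod 60).
So h(0) = h(30) = 0 while 0 ≠ 30, thus h is not injective, hence not bijective.
Since h is not bijective, we determine |image(h)|. Computing x^31 mod 60 for each x (by repeated squaring, reducing mod 60 at every step), the values h(0), h(1), …, h(59) are: 0, 1, 8, 27, 4, 5, 36, 43, 32, 9, 40, 11, 48, 37, 44, 15, 16, 53, 12, 19, 20, 21, 28, 47, 24, 25, 56, 3, 52, 29, 0, 31, 8, 57, 4, 35, 36, 13, 32, 39, 40, 41, 48, 7, 44, 45, 16, 23, 12, 49, 20, 51, 28, 17, 24, 55, 56, 33, 52, 59.
The distinct values are {0, 1, 3, 4, 5, 7, 8, 9, 11, 12, 13, 15, 16, 17, 19, 20, 21, 23, 24, 25, 27, 28, 29, 31, 32, 33, 35, 36, 37, 39, 40, 41, 43, 44, 45, 47, 48, 49, 51, 52, 53, 55, 56, 57, 59}; there are 45 of them.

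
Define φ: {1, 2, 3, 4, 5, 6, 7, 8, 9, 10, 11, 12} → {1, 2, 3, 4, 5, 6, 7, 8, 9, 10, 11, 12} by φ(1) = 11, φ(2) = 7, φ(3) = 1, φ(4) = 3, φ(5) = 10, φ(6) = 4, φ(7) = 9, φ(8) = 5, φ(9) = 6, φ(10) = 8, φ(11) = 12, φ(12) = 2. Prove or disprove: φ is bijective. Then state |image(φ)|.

The values 11, 7, 1, 3, 10, 4, 9, 5, 6, 8, 12, 2 are a permutation of {1, 2, 3, 4, 5, 6, 7, 8, 9, 10, 11, 12}: each element appears exactly once.
So φ is injective and surjective, hence bijective.
The image of φ is {1, 2, 3, 4, 5, 6, 7, 8, 9, 10, 11, 12}, which has 12 elements.

12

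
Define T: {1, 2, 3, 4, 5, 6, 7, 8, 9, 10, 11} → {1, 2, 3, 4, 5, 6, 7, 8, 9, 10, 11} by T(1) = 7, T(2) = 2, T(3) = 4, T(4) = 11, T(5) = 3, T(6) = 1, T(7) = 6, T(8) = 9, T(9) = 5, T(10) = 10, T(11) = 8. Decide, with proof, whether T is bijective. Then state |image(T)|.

The values 7, 2, 4, 11, 3, 1, 6, 9, 5, 10, 8 are a permutation of {1, 2, 3, 4, 5, 6, 7, 8, 9, 10, 11}: each element appears exactly once.
So T is injective and surjective, hence bijective.
The image of T is {1, 2, 3, 4, 5, 6, 7, 8, 9, 10, 11}, which has 11 elements.

11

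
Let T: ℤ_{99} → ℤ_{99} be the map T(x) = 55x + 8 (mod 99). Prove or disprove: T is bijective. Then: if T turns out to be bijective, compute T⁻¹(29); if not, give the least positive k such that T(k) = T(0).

9

We have gcd(55, 99) = 11 > 1. Taking u = 0 and v = 9: T(0) = 8 and T(9) = 55·9 + 8 = 503 ≡ 8 (mod 99).
So T(0) = T(9) while 0 ≠ 9, so T is not injective, hence not bijective.
Since T is not bijective, we find the least positive k with T(k) = T(0): this means 55k ≡ 0 (mod 99), i.e. 99 ∣ 55k. Since gcd(55, 99) = 11, dividing through by 11 this holds exactly when 9 ∣ 5k, and as gcd(5, 9) = 1, exactly when 9 ∣ k.
The smallest positive such k is 9.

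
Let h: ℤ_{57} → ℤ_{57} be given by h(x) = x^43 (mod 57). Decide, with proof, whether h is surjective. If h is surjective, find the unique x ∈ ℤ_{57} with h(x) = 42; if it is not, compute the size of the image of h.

9

Computing x^43 mod 57 for each x (by repeated squaring, reducing mod 57 at every step), the values h(0), h(1), …, h(56) are: 0, 1, 14, 21, 25, 35, 9, 7, 8, 42, 34, 11, 12, 10, 41, 51, 55, 5, 18, 19, 20, 33, 40, 44, 54, 28, 26, 27, 4, 53, 30, 31, 29, 3, 13, 17, 24, 37, 38, 39, 52, 2, 6, 16, 47, 45, 46, 23, 15, 49, 50, 48, 22, 32, 36, 43, 56.
Every element of ℤ_{57} appears exactly once in this list, so h is a bijection, and in particular surjective.
Since h is surjective, we read off the preimage of 42 from the same table: h(9) = 42, so h⁻¹(42) = 9.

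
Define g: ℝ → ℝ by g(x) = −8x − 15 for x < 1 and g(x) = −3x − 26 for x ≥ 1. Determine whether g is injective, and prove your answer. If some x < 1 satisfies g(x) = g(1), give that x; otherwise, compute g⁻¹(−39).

Both pieces are strictly decreasing (slopes −8 and −3), so each is injective on its own interval.
The left piece maps (−∞, 1) onto (−23, ∞); the right piece maps [1, ∞) onto (−∞, −29].
These images are disjoint, so no value is attained by both pieces. Therefore g is injective.
Because the two images are disjoint, no x < 1 has g(x) = g(1), so we compute g⁻¹(−39): −39 lies in (−∞, −29], so solve −3x − 26 = −39: x = (−39 + 26)/(−3) = 13/3.

13/3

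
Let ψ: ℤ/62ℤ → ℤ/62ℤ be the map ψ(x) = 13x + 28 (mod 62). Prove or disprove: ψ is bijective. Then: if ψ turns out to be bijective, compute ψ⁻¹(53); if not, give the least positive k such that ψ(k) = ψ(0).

21

Suppose ψ(a) = ψ(b) in ℤ/62ℤ. Then 13a + 28 ≡ 13b + 28 (mod 62), therefore 13(a − b) ≡ 0 (mod 62).
Since gcd(13, 62) = 1, 13 is invertible modulo 62, hence a − b ≡ 0 (mod 62), i.e. a = b.
We now compute 13⁻¹ mod 62 explicitly. Euclid's algorithm: 62 = 4·13 + 10, 13 = 1·10 + 3, 10 = 3·3 + 1; back-substituting gives 1 = 43·13 − 9·62, so 13⁻¹ ≡ 43 (mod 62).
For any y ∈ ℤ/62ℤ, x = 43(y − 28) mod 62 satisfies ψ(x) = 13·43(y − 28) + 28 ≡ y (since 13·43 ≡ 1 mod 62). So every y has a preimage.
Hence ψ is bijective.
Since ψ is bijective, we find ψ⁻¹(53): we need 13x ≡ 53 − 28 ≡ 25 (mod 62). Using 13⁻¹ = 43: x ≡ 43·25 = 1075 = 17·62 + 21, so x = 21.
Check: ψ(21) = 13·21 + 28 = 301 = 4·62 + 53 ≡ 53 (mod 62).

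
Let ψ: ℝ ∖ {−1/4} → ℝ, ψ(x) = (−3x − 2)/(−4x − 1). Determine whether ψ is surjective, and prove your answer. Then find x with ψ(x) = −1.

If ψ(x) = 3/4, cross-multiplying gives −4(−3x − 2) = −3(−4x − 1), which simplifies to 8 = 3 — false.  So 3/4 has no preimage and ψ is not surjective.
Solving ψ(x) = −1: cross-multiplying gives −3x − 2 = −1(−4x − 1), which rearranges to −7x = 3, so x = −3/7.

-3/7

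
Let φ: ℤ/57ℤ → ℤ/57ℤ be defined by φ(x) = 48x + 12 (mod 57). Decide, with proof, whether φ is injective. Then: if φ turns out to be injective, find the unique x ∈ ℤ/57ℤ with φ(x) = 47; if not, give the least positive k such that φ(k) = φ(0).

We have gcd(48, 57) = 3 > 1. Taking s = 0 and t = 19: φ(0) = 12 and φ(19) = 48·19 + 12 = 924 ≡ 12 (mod 57).
So φ(0) = φ(19) while 0 ≠ 19, so φ is not injective.
Since φ is not injective, we find the least positive k with φ(k) = φ(0): this means 48k ≡ 0 (mod 57), i.e. 57 ∣ 48k. Since gcd(48, 57) = 3, dividing through by 3 this holds exactly when 19 ∣ 16k, and as gcd(16, 19) = 1, exactly when 19 ∣ k.
The smallest positive such k is 19.

19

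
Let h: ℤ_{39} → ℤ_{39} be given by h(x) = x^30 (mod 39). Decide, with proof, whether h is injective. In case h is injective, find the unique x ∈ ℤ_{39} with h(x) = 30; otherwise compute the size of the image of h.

6

h(1) = 1^30 = 1.
h(4): Repeated squaring mod 39: 4^1 ≡ 4, 4^2 ≡ 4² = 16, 4^4 ≡ 16² = 256 ≡ 22, 4^8 ≡ 22² = 484 ≡ 16, 4^16 ≡ 16² = 256 ≡ 22. Since 30 = 16 + 8 + 4 + 2, 4^30 ≡ 22·16·22·16: 22·16 = 352 ≡ 1, then 1·22 = 22, then 22·16 = 352 ≡ 1. So 4^30 ≡ 1 (mod 39).
So h(1) = h(4) = 1 while 1 ≠ 4, therefore h is not injective.
Since h is not injective, we determine |image(h)|. Computing x^30 mod 39 for each x (by repeated squaring, reducing mod 39 at every step), the values h(0), h(1), …, h(38) are: 0, 1, 25, 27, 1, 25, 12, 25, 25, 27, 1, 25, 27, 13, 1, 12, 1, 1, 12, 25, 25, 12, 1, 1, 12, 1, 13, 27, 25, 1, 27, 25, 25, 12, 25, 1, 27, 25, 1.
The distinct values are {0, 1, 12, 13, 25, 27}; there are 6 of them.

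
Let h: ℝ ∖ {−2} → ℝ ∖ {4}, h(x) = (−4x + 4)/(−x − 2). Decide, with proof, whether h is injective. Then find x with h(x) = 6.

Suppose h(u) = h(v). Cross-multiplying: (−4u + 4)(−v − 2) = (−4v + 4)(−u − 2).
Expanding both sides and cancelling the symmetric terms leaves 12·(u − v) = 0. Since 12 ≠ 0, u = v. Hence h is injective.
Solving h(x) = 6: cross-multiplying gives −4x + 4 = 6(−x − 2), which rearranges to 2x = −16, so x = −8.

-8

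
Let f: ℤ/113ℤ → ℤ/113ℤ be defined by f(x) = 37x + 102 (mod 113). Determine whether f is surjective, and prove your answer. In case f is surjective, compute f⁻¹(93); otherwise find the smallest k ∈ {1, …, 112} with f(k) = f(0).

Recall that f is surjective if every y in the codomain equals f(x) for some x in the domain.
Since gcd(37, 113) = 1, 37 is invertible modulo 113. Euclid's algorithm: 113 = 3·37 + 2, 37 = 18·2 + 1; back-substituting gives 1 = 55·37 − 18·113, so 37⁻¹ ≡ 55 (mod 113).
For any y ∈ ℤ/113ℤ, x = 55(y − 102) mod 113 satisfies f(x) = 37·55(y − 102) + 102 ≡ y (since 37·55 ≡ 1 mod 113). So every y has a preimage.
Thus f is surjective.
Since f is surjective, we compute f⁻¹(93): solve 37x + 102 ≡ 93 (mod 113), i.e. 37x ≡ 104 (mod 113).
Multiplying by 37⁻¹ = 55 gives x ≡ 55·104 = 5720 = 50·113 + 70 ≡ 70 (mod 113).
Check: f(70) = 37·70 + 102 = 2692 = 23·113 + 93 ≡ 93 (mod 113).

70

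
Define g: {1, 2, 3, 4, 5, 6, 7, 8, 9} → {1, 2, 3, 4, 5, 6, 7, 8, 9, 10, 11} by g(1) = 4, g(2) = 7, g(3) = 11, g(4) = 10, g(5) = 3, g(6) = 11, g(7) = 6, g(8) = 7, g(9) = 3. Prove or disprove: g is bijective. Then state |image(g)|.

6

g(3) = 11 = g(6) with 3 ≠ 6, so g is not injective, hence not bijective.
The image of g is {3, 4, 6, 7, 10, 11}, which has 6 elements.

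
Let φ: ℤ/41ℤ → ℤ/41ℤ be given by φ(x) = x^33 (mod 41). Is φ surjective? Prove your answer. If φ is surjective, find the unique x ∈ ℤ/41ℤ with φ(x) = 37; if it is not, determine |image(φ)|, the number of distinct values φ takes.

Since 41 is prime, the nonzero elements of ℤ/41ℤ form a cyclic group of order 40.
As gcd(33, 40) = 1, raising to the 33rd power is a bijection on this group: if s^33 ≡ t^33 then (st^{−1})^33 = 1, and the only element of order dividing gcd(33, 40) = 1 is 1, so s = t.
With φ(0) = 0 this makes φ injective on all of ℤ/41ℤ, hence bijective (finite equal-size domain and codomain). In particular φ is surjective.
Since φ is surjective, we find the preimage of 37. The inverse of x ↦ x^33 on (ℤ/41ℤ)^× is x ↦ x^17, because 33·17 = 561 = 14·40 + 1 ≡ 1 (mod 40) and x^{40} = 1 for x ≠ 0 (Fermat). So φ⁻¹(37) = 37^17 mod 41.
Repeated squaring mod 41: 37^1 ≡ 37, 37^2 ≡ 37² = 1369 ≡ 16, 37^4 ≡ 16² = 256 ≡ 10, 37^8 ≡ 10² = 100 ≡ 18, 37^16 ≡ 18² = 324 ≡ 37. Since 17 = 16 + 1, 37^17 ≡ 37·37: 37·37 = 1369 ≡ 16. So 37^17 ≡ 16 (mod 41).
Hence φ⁻¹(37) = 16.

16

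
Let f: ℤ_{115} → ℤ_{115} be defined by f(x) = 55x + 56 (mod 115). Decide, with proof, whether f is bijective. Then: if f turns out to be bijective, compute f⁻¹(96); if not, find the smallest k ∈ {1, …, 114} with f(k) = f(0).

We have gcd(55, 115) = 5 > 1. Taking x_1 = 0 and x_2 = 23: f(0) = 56 and f(23) = 55·23 + 56 = 1321 ≡ 56 (mod 115).
So f(0) = f(23) while 0 ≠ 23, hence f is not injective, hence not bijective.
Since f is not bijective, we find the least positive k with f(k) = f(0): this means 55k ≡ 0 (mod 115), i.e. 115 ∣ 55k. Since gcd(55, 115) = 5, dividing through by 5 this holds exactly when 23 ∣ 11k, and as gcd(11, 23) = 1, exactly when 23 ∣ k.
The smallest positive such k is 23.

23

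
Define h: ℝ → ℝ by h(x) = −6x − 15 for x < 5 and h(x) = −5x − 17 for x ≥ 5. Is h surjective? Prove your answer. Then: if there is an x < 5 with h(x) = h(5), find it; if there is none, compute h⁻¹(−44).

9/2

Both pieces are strictly decreasing (slopes −6 and −5), so each is injective on its own interval.
The left piece maps (−∞, 5) onto (−45, ∞); the right piece maps [5, ∞) onto (−∞, −42].
The union (−45, ∞) ∪ (−∞, −42] covers ℝ, so h is surjective.
For the follow-up: the images overlap, so an x < 5 with h(x) = h(5) exists. h(5) = −42; solving −6x − 15 = −42 for x < 5 gives x = (−42 + 15)/(−6) = 9/2.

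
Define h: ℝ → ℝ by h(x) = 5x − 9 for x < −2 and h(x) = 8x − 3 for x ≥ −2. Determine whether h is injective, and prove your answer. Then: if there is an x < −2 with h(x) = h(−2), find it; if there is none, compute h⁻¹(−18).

-15/8

Both pieces are strictly increasing (slopes 5 and 8), so each is injective on its own interval.
The left piece maps (−∞, −2) onto (−∞, −19); the right piece maps [−2, ∞) onto [−19, ∞).
These images are disjoint, so no value is attained by both pieces. So h is injective.
Because the two images are disjoint, no x < −2 has h(x) = h(−2), so we compute h⁻¹(−18): −18 lies in [−19, ∞), so solve 8x − 3 = −18: x = (−18 + 3)/8 = −15/8.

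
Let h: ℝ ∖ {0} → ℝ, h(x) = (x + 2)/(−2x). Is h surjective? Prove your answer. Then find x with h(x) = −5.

If h(x) = −1/2, cross-multiplying gives −2(x + 2) = 1(−2x), which simplifies to −4 = 0 — false.  So −1/2 has no preimage and h is not surjective.
Solving h(x) = −5: cross-multiplying gives x + 2 = −5(−2x), which rearranges to −9x = −2, so x = 2/9.

2/9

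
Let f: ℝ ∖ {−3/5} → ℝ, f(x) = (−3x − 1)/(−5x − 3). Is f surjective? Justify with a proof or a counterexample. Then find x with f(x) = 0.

If f(x) = 3/5, cross-multiplying gives −5(−3x − 1) = −3(−5x − 3), which simplifies to 5 = 9 — false.  So 3/5 has no preimage and f is not surjective.
Solving f(x) = 0: cross-multiplying gives −3x − 1 = 0(−5x − 3), which rearranges to −3x = 1, so x = −1/3.

-1/3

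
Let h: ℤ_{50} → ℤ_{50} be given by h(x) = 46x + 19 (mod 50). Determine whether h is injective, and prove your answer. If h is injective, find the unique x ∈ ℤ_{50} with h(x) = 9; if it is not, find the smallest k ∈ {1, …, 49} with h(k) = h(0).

We have gcd(46, 50) = 2 > 1. Taking u = 0 and v = 25: h(0) = 19 and h(25) = 46·25 + 19 = 1169 ≡ 19 (mod 50).
So h(0) = h(25) while 0 ≠ 25, therefore h is not injective.
Since h is not injective, we find the least positive k with h(k) = h(0): this means 46k ≡ 0 (mod 50), i.e. 50 ∣ 46k. Since gcd(46, 50) = 2, dividing through by 2 this holds exactly when 25 ∣ 23k, and as gcd(23, 25) = 1, exactly when 25 ∣ k.
The smallest positive such k is 25.

25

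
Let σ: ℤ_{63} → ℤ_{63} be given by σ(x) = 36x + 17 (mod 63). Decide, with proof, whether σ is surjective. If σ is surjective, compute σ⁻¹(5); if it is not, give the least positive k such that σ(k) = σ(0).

7

Since gcd(36, 63) = 9, we have 36x ≡ 0 (mod 9) for all x, so σ(x) ≡ 8 (mod 9).
But 0 ≢ 8 (mod 9), so 0 ∈ ℤ_{63} has no preimage. Hence σ is not surjective.
Since σ is not surjective, we find the least positive k with σ(k) = σ(0): this means 36k ≡ 0 (mod 63), i.e. 63 ∣ 36k. Since gcd(36, 63) = 9, dividing through by 9 this holds exactly when 7 ∣ 4k, and as gcd(4, 7) = 1, exactly when 7 ∣ k.
The smallest positive such k is 7.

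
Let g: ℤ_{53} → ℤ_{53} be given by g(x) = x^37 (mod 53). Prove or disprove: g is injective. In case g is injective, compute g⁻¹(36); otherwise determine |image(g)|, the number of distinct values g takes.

Since 53 is prime, the nonzero elements of ℤ_{53} form a cyclic group of order 52.
As gcd(37, 52) = 1, raising to the 37th power is a bijection on this group: if s^37 ≡ t^37 then (st^{−1})^37 = 1, and the only element of order dividing gcd(37, 52) = 1 is 1, so s = t.
With g(0) = 0 this makes g injective on all of ℤ_{53}, hence bijective (finite equal-size domain and codomain). In particular g is injective.
Since g is injective, we find the preimage of 36. The inverse of x ↦ x^37 on (ℤ_{53})^× is x ↦ x^45, because 37·45 = 1665 = 32·52 + 1 ≡ 1 (mod 52) and x^{52} = 1 for x ≠ 0 (Fermat). So g⁻¹(36) = 36^45 mod 53.
Repeated squaring mod 53: 36^1 ≡ 36, 36^2 ≡ 36² = 1296 ≡ 24, 36^4 ≡ 24² = 576 ≡ 46, 36^8 ≡ 46² = 2116 ≡ 49, 36^16 ≡ 49² = 2401 ≡ 16, 36^32 ≡ 16² = 256 ≡ 44. Since 45 = 32 + 8 + 4 + 1, 36^45 ≡ 44·49·46·36: 44·49 = 2156 ≡ 36, then 36·46 = 1656 ≡ 13, then 13·36 = 468 ≡ 44. So 36^45 ≡ 44 (mod 53).
Hence g⁻¹(36) = 44.

44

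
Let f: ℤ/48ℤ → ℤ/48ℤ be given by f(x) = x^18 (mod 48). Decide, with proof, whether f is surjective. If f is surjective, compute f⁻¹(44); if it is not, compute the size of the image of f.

6

f(2): Repeated squaring mod 48: 2^1 ≡ 2, 2^2 ≡ 2² = 4, 2^4 ≡ 4² = 16, 2^8 ≡ 16² = 256 ≡ 16, 2^16 ≡ 16² = 256 ≡ 16. Since 18 = 16 + 2, 2^18 ≡ 16·4: 16·4 = 64 ≡ 16. So 2^18 ≡ 16 (mod 48).
f(4): Repeated squaring mod 48: 4^1 ≡ 4, 4^2 ≡ 4² = 16, 4^4 ≡ 16² = 256 ≡ 16, 4^8 ≡ 16² = 256 ≡ 16, 4^16 ≡ 16² = 256 ≡ 16. Since 18 = 16 + 2, 4^18 ≡ 16·16: 16·16 = 256 ≡ 16. So 4^18 ≡ 16 (mod 48).
So f(2) = f(4) = 16 while 2 ≠ 4, therefore f is not injective.
A non-injective map from the 48-element set ℤ/48ℤ to itself takes at most 47 distinct values, so it cannot be surjective. Hence f is not surjective.
Since f is not surjective, we determine |image(f)|. Computing x^18 mod 48 for each x (by repeated squaring, reducing mod 48 at every step), the values f(0), f(1), …, f(47) are: 0, 1, 16, 9, 16, 25, 0, 1, 16, 33, 16, 25, 0, 25, 16, 33, 16, 1, 0, 25, 16, 9, 16, 1, 0, 1, 16, 9, 16, 25, 0, 1, 16, 33, 16, 25, 0, 25, 16, 33, 16, 1, 0, 25, 16, 9, 16, 1.
The distinct values are {0, 1, 9, 16, 25, 33}; there are 6 of them.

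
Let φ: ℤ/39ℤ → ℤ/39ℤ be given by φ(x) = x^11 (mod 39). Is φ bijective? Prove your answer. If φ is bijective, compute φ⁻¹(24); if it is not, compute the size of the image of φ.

6

Computing x^11 mod 39 for each x (by repeated squaring, reducing mod 39 at every step), the values φ(0), φ(1), …, φ(38) are: 0, 1, 20, 9, 10, 8, 24, 28, 5, 3, 4, 32, 12, 13, 14, 33, 22, 23, 21, 37, 2, 18, 16, 17, 6, 25, 26, 27, 7, 35, 36, 34, 11, 15, 31, 29, 30, 19, 38.
Every element of ℤ/39ℤ appears exactly once in this list, so φ is a bijection, and in particular bijective.
Since φ is bijective, we read off the preimage of 24 from the same table: φ(6) = 24, so φ⁻¹(24) = 6.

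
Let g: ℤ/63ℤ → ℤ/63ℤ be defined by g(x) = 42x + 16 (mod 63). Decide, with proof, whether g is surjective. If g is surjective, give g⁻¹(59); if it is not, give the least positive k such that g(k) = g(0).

3

Since gcd(42, 63) = 21, we have 42x ≡ 0 (mod 21) for all x, so g(x) ≡ 16 (mod 21).
But 0 ≢ 16 (mod 21), so 0 ∈ ℤ/63ℤ has no preimage. Therefore g is not surjective.
Since g is not surjective, we find the least positive k with g(k) = g(0): this means 42k ≡ 0 (mod 63), i.e. 63 ∣ 42k. Since gcd(42, 63) = 21, dividing through by 21 this holds exactly when 3 ∣ 2k, and as gcd(2, 3) = 1, exactly when 3 ∣ k.
The smallest positive such k is 3.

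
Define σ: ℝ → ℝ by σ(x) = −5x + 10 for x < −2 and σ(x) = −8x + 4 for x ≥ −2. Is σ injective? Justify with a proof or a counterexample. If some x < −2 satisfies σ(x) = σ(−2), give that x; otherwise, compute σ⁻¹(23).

-13/5

Both pieces are strictly decreasing (slopes −5 and −8), so each is injective on its own interval.
The left piece maps (−∞, −2) onto (20, ∞); the right piece maps [−2, ∞) onto (−∞, 20].
These images are disjoint, so no value is attained by both pieces. Hence σ is injective.
Because the two images are disjoint, no x < −2 has σ(x) = σ(−2), so we compute σ⁻¹(23): 23 lies in (20, ∞), so solve −5x + 10 = 23: x = (23 − 10)/(−5) = −13/5.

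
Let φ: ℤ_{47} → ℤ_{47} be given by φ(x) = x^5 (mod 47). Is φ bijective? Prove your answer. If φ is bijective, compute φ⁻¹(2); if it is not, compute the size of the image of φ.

28

Since 47 is prime, the nonzero elements of ℤ_{47} form a cyclic group of order 46.
As gcd(5, 46) = 1, raising to the 5th power is a bijection on this group: if a^5 ≡ b^5 then (ab^{−1})^5 = 1, and the only element of order dividing gcd(5, 46) = 1 is 1, so a = b.
With φ(0) = 0 this makes φ injective on all of ℤ_{47}, hence bijective (finite equal-size domain and codomain). In particular φ is bijective.
Since φ is bijective, we find the preimage of 2. The inverse of x ↦ x^5 on (ℤ_{47})^× is x ↦ x^37, because 5·37 = 185 = 4·46 + 1 ≡ 1 (mod 46) and x^{46} = 1 for x ≠ 0 (Fermat). So φ⁻¹(2) = 2^37 mod 47.
Repeated squaring mod 47: 2^1 ≡ 2, 2^2 ≡ 2² = 4, 2^4 ≡ 4² = 16, 2^8 ≡ 16² = 256 ≡ 21, 2^16 ≡ 21² = 441 ≡ 18, 2^32 ≡ 18² = 324 ≡ 42. Since 37 = 32 + 4 + 1, 2^37 ≡ 42·16·2: 42·16 = 672 ≡ 14, then 14·2 = 28. So 2^37 ≡ 28 (mod 47).
Hence φ⁻¹(2) = 28.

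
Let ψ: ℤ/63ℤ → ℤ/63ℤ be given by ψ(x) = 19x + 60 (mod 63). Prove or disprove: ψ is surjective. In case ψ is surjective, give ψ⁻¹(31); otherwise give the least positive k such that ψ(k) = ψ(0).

25

Since gcd(19, 63) = 1, 19 is invertible modulo 63. Euclid's algorithm: 63 = 3·19 + 6, 19 = 3·6 + 1; back-substituting gives 1 = 10·19 − 3·63, so 19⁻¹ ≡ 10 (mod 63).
For any y ∈ ℤ/63ℤ, x = 10(y − 60) mod 63 satisfies ψ(x) = 19·10(y − 60) + 60 ≡ y (since 19·10 ≡ 1 mod 63). So every y has a preimage.
Hence ψ is surjective.
Since ψ is surjective, we find ψ⁻¹(31): we need 19x ≡ 31 − 60 ≡ 34 (mod 63). Using 19⁻¹ = 10: x ≡ 10·34 = 340 = 5·63 + 25, so x = 25.
Check: ψ(25) = 19·25 + 60 = 535 = 8·63 + 31 ≡ 31 (mod 63).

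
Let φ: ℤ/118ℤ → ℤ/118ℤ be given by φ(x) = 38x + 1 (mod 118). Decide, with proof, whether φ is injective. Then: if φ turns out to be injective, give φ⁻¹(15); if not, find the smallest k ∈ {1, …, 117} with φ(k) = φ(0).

By definition, φ is injective if φ(x_1) = φ(x_2) implies x_1 = x_2.
We have gcd(38, 118) = 2 > 1. Taking x_1 = 0 and x_2 = 59: φ(0) = 1 and φ(59) = 38·59 + 1 = 2243 ≡ 1 (mod 118).
So φ(0) = φ(59) while 0 ≠ 59, so φ is not injective.
Since φ is not injective, we find the least positive k with φ(k) = φ(0): this means 38k ≡ 0 (mod 118), i.e. 118 ∣ 38k. Since gcd(38, 118) = 2, dividing through by 2 this holds exactly when 59 ∣ 19k, and as gcd(19, 59) = 1, exactly when 59 ∣ k.
The smallest positive such k is 59.

59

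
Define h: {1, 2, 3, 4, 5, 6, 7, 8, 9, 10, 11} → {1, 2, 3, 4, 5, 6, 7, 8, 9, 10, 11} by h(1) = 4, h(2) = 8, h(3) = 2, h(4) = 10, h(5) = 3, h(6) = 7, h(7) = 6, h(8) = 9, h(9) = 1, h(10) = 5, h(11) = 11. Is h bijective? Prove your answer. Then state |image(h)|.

11

The values 4, 8, 2, 10, 3, 7, 6, 9, 1, 5, 11 are a permutation of {1, 2, 3, 4, 5, 6, 7, 8, 9, 10, 11}: each element appears exactly once.
So h is injective and surjective, hence bijective.
The image of h is {1, 2, 3, 4, 5, 6, 7, 8, 9, 10, 11}, which has 11 elements.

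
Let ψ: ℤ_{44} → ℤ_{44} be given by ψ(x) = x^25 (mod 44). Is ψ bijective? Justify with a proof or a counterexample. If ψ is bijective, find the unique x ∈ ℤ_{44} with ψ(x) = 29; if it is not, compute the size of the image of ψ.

9

ψ(1) = 1^25 = 1.
ψ(5): Repeated squaring mod 44: 5^1 ≡ 5, 5^2 ≡ 5² = 25, 5^4 ≡ 25² = 625 ≡ 9, 5^8 ≡ 9² = 81 ≡ 37, 5^16 ≡ 37² = 1369 ≡ 5. Since 25 = 16 + 8 + 1, 5^25 ≡ 5·37·5: 5·37 = 185 ≡ 9, then 9·5 = 45 ≡ 1. So 5^25 ≡ 1 (mod 44).
So ψ(1) = ψ(5) = 1 while 1 ≠ 5, so ψ is not injective, hence not bijective.
Since ψ is not bijective, we determine |image(ψ)|. Computing x^25 mod 44 for each x (by repeated squaring, reducing mod 44 at every step), the values ψ(0), ψ(1), …, ψ(43) are: 0, 1, 32, 23, 12, 1, 32, 43, 32, 1, 32, 11, 12, 21, 12, 23, 12, 21, 32, 43, 12, 21, 0, 23, 32, 1, 12, 23, 32, 21, 32, 23, 32, 33, 12, 43, 12, 1, 12, 43, 32, 21, 12, 43.
The distinct values are {0, 1, 11, 12, 21, 23, 32, 33, 43}; there are 9 of them.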